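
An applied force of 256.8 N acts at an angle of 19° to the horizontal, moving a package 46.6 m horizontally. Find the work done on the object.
W = F·d·cosθ = (256.8)(46.6)cos(19°) = 11310 J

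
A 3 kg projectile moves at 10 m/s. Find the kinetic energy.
KE = ½mv² = ½(3)(10)² = 150.0 J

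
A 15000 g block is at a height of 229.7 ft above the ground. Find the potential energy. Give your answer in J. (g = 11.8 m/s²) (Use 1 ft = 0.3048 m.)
Convert to SI: m = 15.0 kg, h = 70.0126 m
PE = mgh = (15.0)(11.8)(70.0126) = 12390 J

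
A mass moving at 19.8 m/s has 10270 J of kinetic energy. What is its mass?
m = 2·KE/v² = 2·10270/(19.8)² = 52.39 kg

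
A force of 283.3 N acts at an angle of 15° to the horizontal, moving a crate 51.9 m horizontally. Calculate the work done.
W = F·d·cosθ = (283.3)(51.9)cos(15°) = 14200 J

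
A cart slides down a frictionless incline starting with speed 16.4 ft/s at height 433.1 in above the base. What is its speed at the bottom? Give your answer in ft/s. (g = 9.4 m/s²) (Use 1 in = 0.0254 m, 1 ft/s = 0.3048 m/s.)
Convert to SI: v₀ = 4.99872 m/s, h = 11.0007 m
½mv₀² + mgh = ½mv² ⇒ v = √(v₀² + 2gh) = √(4.99872² + 2·9.4·11.0007) = 15.225 m/s = 49.95 ft/s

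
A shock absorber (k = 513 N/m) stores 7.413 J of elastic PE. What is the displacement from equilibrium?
x = √(2·PE/k) = √(2·7.413/513) = 0.17 m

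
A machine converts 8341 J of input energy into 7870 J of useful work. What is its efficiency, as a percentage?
η = W_out/W_in = 7870/8341 = 94.35%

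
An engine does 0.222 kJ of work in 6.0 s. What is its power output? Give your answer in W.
Convert to SI: W = 222.0 J, t = 6.0 s
P = W/t = 222.0/6.0 = 37.0 W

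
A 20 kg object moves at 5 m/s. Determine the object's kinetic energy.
KE = ½mv² = ½(20)(5)² = 250.0 J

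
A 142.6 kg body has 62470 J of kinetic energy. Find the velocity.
v = √(2·KE/m) = √(2·62470/142.6) = 29.6 m/s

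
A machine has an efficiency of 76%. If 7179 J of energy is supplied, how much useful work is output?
W_out = η·W_in = 0.76·7179 = 5456.04 J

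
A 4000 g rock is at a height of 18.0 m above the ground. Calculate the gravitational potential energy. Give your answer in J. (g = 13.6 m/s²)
Convert to SI: m = 4.0 kg, h = 18.0 m
PE = mgh = (4.0)(13.6)(18.0) = 979.2 J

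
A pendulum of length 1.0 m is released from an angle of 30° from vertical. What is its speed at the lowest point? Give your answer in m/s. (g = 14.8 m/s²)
h = L(1 − cosθ) = 1.0(1 − cos30°) = 0.133975 m
v = √(2gh) = √(2·14.8·0.133975) = 1.991 m/s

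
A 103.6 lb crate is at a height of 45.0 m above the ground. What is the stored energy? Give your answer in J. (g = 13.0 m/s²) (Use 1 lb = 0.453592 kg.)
Convert to SI: m = 46.9921 kg, h = 45.0 m
PE = mgh = (46.9921)(13.0)(45.0) = 27490 J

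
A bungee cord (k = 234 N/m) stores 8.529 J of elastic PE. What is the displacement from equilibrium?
x = √(2·PE/k) = √(2·8.529/234) = 0.27 m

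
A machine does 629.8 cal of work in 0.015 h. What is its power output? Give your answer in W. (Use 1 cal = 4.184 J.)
Convert to SI: W = 2635.08 J, t = 54.0 s
P = W/t = 2635.08/54.0 = 48.8 W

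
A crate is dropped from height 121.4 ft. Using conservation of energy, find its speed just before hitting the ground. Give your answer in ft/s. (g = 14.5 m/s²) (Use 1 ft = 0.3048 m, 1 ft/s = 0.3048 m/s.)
Convert to SI: h = 37.0027 m
mgh = ½mv² ⇒ v = √(2gh) = √(2·14.5·37.0027) = 32.7579 m/s = 107.5 ft/s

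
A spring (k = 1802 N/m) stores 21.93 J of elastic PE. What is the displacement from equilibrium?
x = √(2·PE/k) = √(2·21.93/1802) = 0.156 m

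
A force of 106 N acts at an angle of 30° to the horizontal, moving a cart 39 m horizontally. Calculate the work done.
W = F·d·cosθ = (106)(39)cos(30°) = 3580 J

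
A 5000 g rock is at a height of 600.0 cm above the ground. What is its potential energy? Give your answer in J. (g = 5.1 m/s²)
Convert to SI: m = 5.0 kg, h = 6.0 m
PE = mgh = (5.0)(5.1)(6.0) = 153.0 J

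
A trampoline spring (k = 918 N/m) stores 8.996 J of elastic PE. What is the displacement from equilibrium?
x = √(2·PE/k) = √(2·8.996/918) = 0.14 m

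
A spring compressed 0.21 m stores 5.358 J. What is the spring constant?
k = 2·PE/x² = 2·5.358/(0.21)² = 243.0 N/m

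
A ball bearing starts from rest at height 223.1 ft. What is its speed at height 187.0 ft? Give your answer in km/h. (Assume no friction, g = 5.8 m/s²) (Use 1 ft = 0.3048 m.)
Convert to SI: h₁−h₂ = 11.0033 m
mgh₁ = mgh₂ + ½mv² ⇒ v = √(2g(h₁−h₂)) = √(2·5.8·11.0033) = 11.2977 m/s = 40.67 km/h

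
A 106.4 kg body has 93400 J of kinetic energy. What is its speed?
v = √(2·KE/m) = √(2·93400/106.4) = 41.9 m/s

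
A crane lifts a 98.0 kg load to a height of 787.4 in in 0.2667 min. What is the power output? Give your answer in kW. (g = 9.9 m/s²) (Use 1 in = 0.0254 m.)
Convert to SI: m = 98.0 kg, h = 20.0 m, t = 16.002 s
P = mgh/t = (98.0)(9.9)(20.0)/16.002 = 1212.6 W = 1.213 kW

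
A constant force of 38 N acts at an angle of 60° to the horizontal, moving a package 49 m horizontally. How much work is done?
W = F·d·cosθ = (38)(49)cos(60°) = 931.0 J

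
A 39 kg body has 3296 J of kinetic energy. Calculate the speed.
v = √(2·KE/m) = √(2·3296/39) = 13.0 m/s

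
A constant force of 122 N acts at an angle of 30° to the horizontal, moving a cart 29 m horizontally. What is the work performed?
W = F·d·cosθ = (122)(29)cos(30°) = 3064 J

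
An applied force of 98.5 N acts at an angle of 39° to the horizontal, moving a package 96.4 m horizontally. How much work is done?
W = F·d·cosθ = (98.5)(96.4)cos(39°) = 7379 J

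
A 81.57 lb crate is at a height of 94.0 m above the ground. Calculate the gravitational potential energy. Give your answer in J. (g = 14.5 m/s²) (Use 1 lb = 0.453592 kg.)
Convert to SI: m = 36.9995 kg, h = 94.0 m
PE = mgh = (36.9995)(14.5)(94.0) = 50430 J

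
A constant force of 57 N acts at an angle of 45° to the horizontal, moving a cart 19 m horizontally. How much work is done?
W = F·d·cosθ = (57)(19)cos(45°) = 765.8 J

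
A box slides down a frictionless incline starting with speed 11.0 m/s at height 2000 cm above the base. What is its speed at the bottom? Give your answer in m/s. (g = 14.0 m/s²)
Convert to SI: v₀ = 11.0 m/s, h = 20.0 m
½mv₀² + mgh = ½mv² ⇒ v = √(v₀² + 2gh) = √(11.0² + 2·14.0·20.0) = 26.1 m/s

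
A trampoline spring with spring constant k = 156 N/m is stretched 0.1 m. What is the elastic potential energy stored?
PE = ½kx² = ½(156)(0.1)² = 0.78 J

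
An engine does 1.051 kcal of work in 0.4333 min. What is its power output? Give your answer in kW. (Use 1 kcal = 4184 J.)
Convert to SI: W = 4397.38 J, t = 25.998 s
P = W/t = 4397.38/25.998 = 169.143 W = 0.1691 kW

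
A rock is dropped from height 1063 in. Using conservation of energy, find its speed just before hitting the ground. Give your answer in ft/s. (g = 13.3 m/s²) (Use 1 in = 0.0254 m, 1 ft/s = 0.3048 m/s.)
Convert to SI: h = 27.0002 m
mgh = ½mv² ⇒ v = √(2gh) = √(2·13.3·27.0002) = 26.7994 m/s = 87.92 ft/s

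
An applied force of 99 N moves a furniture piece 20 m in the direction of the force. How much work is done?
W = F·d = (99)(20) = 1980 J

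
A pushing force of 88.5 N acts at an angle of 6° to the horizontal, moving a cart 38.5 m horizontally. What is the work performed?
W = F·d·cosθ = (88.5)(38.5)cos(6°) = 3389 J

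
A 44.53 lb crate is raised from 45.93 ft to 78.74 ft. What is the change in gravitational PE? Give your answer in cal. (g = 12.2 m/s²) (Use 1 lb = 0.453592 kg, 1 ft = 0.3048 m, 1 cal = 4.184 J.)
Convert to SI: m = 20.1985 kg, Δh = 10.0005 m
ΔPE = mgΔh = (20.1985)(12.2)(10.0005) = 2464.33 J = 589.0 cal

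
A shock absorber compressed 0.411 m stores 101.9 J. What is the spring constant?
k = 2·PE/x² = 2·101.9/(0.411)² = 1206 N/m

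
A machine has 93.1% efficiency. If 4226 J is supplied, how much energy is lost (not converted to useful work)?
W_lost = W_in(1 − η) = 4226·(1 − 0.931) = 291.6 J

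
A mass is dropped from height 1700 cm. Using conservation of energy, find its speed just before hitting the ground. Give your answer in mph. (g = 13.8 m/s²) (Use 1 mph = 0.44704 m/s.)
Convert to SI: h = 17.0 m
mgh = ½mv² ⇒ v = √(2gh) = √(2·13.8·17.0) = 21.661 m/s = 48.45 mph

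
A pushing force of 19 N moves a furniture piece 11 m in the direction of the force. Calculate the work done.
W = F·d = (19)(11) = 209.0 J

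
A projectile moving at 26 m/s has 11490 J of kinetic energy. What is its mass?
m = 2·KE/v² = 2·11490/(26)² = 33.99 kg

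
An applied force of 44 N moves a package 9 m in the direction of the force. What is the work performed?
W = F·d = (44)(9) = 396.0 J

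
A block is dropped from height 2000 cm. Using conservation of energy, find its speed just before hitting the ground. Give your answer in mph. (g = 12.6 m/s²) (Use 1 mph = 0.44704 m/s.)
Convert to SI: h = 20.0 m
mgh = ½mv² ⇒ v = √(2gh) = √(2·12.6·20.0) = 22.4499 m/s = 50.22 mph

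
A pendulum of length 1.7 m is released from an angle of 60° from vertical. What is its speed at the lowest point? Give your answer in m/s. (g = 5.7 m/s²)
h = L(1 − cosθ) = 1.7(1 − cos60°) = 0.85 m
v = √(2gh) = √(2·5.7·0.85) = 3.113 m/s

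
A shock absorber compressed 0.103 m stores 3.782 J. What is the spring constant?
k = 2·PE/x² = 2·3.782/(0.103)² = 713.0 N/m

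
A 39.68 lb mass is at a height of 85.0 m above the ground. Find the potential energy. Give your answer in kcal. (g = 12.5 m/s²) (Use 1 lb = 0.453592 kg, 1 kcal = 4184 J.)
Convert to SI: m = 17.9985 kg, h = 85.0 m
PE = mgh = (17.9985)(12.5)(85.0) = 19123.4 J = 4.571 kcal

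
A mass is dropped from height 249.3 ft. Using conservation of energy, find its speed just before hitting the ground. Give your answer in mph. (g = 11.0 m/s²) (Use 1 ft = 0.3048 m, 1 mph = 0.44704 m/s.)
Convert to SI: h = 75.9866 m
mgh = ½mv² ⇒ v = √(2gh) = √(2·11.0·75.9866) = 40.8865 m/s = 91.46 mph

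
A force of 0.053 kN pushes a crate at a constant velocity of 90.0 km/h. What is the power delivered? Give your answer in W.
Convert to SI: F = 53.0 N, v = 25.0 m/s
P = Fv = (53.0)(25.0) = 1325 W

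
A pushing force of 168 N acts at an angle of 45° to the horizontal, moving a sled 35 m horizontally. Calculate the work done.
W = F·d·cosθ = (168)(35)cos(45°) = 4158 J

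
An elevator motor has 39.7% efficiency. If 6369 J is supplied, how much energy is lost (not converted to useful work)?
W_lost = W_in(1 − η) = 6369·(1 − 0.397) = 3841 J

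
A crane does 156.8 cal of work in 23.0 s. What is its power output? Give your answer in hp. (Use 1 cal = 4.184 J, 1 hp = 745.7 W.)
Convert to SI: W = 656.051 J, t = 23.0 s
P = W/t = 656.051/23.0 = 28.524 W = 0.03825 hp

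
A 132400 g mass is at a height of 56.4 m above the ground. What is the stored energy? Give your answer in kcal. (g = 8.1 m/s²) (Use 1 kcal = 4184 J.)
Convert to SI: m = 132.4 kg, h = 56.4 m
PE = mgh = (132.4)(8.1)(56.4) = 60485.6 J = 14.46 kcal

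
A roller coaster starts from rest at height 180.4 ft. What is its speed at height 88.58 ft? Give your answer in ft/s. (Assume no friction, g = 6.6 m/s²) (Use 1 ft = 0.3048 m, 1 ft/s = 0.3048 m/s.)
Convert to SI: h₁−h₂ = 27.9867 m
mgh₁ = mgh₂ + ½mv² ⇒ v = √(2g(h₁−h₂)) = √(2·6.6·27.9867) = 19.2204 m/s = 63.06 ft/s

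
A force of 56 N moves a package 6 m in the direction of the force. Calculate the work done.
W = F·d = (56)(6) = 336.0 J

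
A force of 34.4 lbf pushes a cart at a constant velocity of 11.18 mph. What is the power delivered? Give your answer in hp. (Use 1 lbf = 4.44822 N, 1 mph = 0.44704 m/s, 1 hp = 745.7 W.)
Convert to SI: F = 153.019 N, v = 4.99791 m/s
P = Fv = (153.019)(4.99791) = 764.774 W = 1.026 hp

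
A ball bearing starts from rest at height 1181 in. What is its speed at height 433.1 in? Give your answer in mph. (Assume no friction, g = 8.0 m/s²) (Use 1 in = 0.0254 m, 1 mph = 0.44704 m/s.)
Convert to SI: h₁−h₂ = 18.9967 m
mgh₁ = mgh₂ + ½mv² ⇒ v = √(2g(h₁−h₂)) = √(2·8.0·18.9967) = 17.4341 m/s = 39.0 mph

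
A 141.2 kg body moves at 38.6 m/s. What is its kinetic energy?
KE = ½mv² = ½(141.2)(38.6)² = 105200 J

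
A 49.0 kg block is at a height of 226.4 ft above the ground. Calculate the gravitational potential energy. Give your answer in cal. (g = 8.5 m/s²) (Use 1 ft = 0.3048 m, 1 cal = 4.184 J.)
Convert to SI: m = 49.0 kg, h = 69.0067 m
PE = mgh = (49.0)(8.5)(69.0067) = 28741.3 J = 6869 cal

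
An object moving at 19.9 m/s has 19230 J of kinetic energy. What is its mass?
m = 2·KE/v² = 2·19230/(19.9)² = 97.12 kg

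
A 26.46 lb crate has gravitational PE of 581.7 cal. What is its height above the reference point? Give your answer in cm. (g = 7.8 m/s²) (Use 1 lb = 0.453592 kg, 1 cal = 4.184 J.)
Convert to SI: m = 12.002 kg, PE = 2433.83 J
h = PE/(mg) = 2433.83/(12.002·7.8) = 25.9981 m = 2600 cm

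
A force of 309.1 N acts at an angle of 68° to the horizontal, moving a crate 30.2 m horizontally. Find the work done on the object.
W = F·d·cosθ = (309.1)(30.2)cos(68°) = 3497 J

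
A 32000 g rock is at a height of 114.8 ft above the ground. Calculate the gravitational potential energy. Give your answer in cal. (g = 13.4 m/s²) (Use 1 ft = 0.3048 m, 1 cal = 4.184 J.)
Convert to SI: m = 32.0 kg, h = 34.991 m
PE = mgh = (32.0)(13.4)(34.991) = 15004.2 J = 3586 cal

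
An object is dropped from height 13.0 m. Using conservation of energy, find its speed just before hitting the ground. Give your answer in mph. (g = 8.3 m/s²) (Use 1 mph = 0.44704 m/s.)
mgh = ½mv² ⇒ v = √(2gh) = √(2·8.3·13.0) = 14.6901 m/s = 32.86 mph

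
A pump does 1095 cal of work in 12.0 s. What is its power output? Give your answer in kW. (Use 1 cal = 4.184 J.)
Convert to SI: W = 4581.48 J, t = 12.0 s
P = W/t = 4581.48/12.0 = 381.79 W = 0.3818 kW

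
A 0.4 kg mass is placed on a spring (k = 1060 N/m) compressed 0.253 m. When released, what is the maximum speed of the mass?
½kx² = ½mv² ⇒ v = x√(k/m) = (0.253)√(1060/0.4) = 13.02 m/s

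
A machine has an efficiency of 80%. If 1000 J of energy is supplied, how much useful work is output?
W_out = η·W_in = 0.8·1000 = 800.0 J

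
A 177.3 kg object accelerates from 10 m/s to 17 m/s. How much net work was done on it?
W = ΔKE = ½m(v₂² − v₁²) = ½(177.3)(17² − 10²) = 16754.85 J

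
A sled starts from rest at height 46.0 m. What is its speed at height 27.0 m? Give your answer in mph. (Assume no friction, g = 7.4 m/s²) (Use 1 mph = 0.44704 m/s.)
mgh₁ = mgh₂ + ½mv² ⇒ v = √(2g(h₁−h₂)) = √(2·7.4·19.0) = 16.769 m/s = 37.51 mph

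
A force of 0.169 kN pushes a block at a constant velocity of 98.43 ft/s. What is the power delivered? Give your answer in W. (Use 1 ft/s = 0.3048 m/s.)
Convert to SI: F = 169.0 N, v = 30.0015 m/s
P = Fv = (169.0)(30.0015) = 5070 W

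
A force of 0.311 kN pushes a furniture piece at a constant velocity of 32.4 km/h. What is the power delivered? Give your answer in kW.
Convert to SI: F = 311.0 N, v = 9.0 m/s
P = Fv = (311.0)(9.0) = 2799.0 W = 2.799 kW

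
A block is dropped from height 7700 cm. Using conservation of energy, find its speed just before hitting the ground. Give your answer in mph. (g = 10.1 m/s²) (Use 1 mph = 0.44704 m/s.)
Convert to SI: h = 77.0 m
mgh = ½mv² ⇒ v = √(2gh) = √(2·10.1·77.0) = 39.4386 m/s = 88.22 mph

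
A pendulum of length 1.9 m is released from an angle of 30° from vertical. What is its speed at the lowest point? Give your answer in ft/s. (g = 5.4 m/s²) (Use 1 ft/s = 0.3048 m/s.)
h = L(1 − cosθ) = 1.9(1 − cos30°) = 0.254552 m
v = √(2gh) = √(2·5.4·0.254552) = 1.65806 m/s = 5.44 ft/s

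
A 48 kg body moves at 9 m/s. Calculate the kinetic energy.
KE = ½mv² = ½(48)(9)² = 1944.0 J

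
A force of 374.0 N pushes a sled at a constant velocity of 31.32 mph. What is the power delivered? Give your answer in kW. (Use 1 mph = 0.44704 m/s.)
Convert to SI: F = 374.0 N, v = 14.0013 m/s
P = Fv = (374.0)(14.0013) = 5236.48 W = 5.236 kW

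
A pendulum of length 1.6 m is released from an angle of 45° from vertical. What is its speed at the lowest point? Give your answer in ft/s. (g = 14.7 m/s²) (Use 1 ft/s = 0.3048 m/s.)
h = L(1 − cosθ) = 1.6(1 − cos45°) = 0.468629 m
v = √(2gh) = √(2·14.7·0.468629) = 3.71183 m/s = 12.18 ft/s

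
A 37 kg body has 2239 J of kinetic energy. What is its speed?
v = √(2·KE/m) = √(2·2239/37) = 11.0 m/s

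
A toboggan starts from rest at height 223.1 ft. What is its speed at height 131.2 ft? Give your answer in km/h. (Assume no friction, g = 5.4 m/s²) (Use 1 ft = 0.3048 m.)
Convert to SI: h₁−h₂ = 28.0111 m
mgh₁ = mgh₂ + ½mv² ⇒ v = √(2g(h₁−h₂)) = √(2·5.4·28.0111) = 17.3931 m/s = 62.62 km/h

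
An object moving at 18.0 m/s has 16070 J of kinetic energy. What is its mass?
m = 2·KE/v² = 2·16070/(18.0)² = 99.2 kg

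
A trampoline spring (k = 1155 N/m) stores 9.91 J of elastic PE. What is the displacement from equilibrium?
x = √(2·PE/k) = √(2·9.91/1155) = 0.131 m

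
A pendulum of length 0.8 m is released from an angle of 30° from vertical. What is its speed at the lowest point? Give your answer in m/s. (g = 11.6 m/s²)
h = L(1 − cosθ) = 0.8(1 − cos30°) = 0.10718 m
v = √(2gh) = √(2·11.6·0.10718) = 1.577 m/s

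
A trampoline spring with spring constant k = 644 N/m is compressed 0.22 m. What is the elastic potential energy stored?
PE = ½kx² = ½(644)(0.22)² = 15.58 J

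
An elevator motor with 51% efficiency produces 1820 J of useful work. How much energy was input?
W_in = W_out/η = 1820/0.51 = 3569 J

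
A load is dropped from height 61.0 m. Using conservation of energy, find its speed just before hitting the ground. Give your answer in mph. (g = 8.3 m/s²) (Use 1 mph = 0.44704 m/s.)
mgh = ½mv² ⇒ v = √(2gh) = √(2·8.3·61.0) = 31.8214 m/s = 71.18 mph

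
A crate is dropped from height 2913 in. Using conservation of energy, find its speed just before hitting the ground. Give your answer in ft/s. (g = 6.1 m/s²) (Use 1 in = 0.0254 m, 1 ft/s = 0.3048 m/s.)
Convert to SI: h = 73.9902 m
mgh = ½mv² ⇒ v = √(2gh) = √(2·6.1·73.9902) = 30.0446 m/s = 98.57 ft/s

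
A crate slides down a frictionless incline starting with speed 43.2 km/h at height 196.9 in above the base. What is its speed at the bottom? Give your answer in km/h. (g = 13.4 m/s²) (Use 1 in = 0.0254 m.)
Convert to SI: v₀ = 12.0 m/s, h = 5.00126 m
½mv₀² + mgh = ½mv² ⇒ v = √(v₀² + 2gh) = √(12.0² + 2·13.4·5.00126) = 16.6743 m/s = 60.03 km/h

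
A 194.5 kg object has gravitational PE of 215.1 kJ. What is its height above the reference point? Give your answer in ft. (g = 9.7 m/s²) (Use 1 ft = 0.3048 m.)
Convert to SI: m = 194.5 kg, PE = 215100 J
h = PE/(mg) = 215100/(194.5·9.7) = 114.012 m = 374.1 ft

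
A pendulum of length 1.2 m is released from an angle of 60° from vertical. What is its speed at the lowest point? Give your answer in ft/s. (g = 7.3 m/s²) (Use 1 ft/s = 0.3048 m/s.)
h = L(1 − cosθ) = 1.2(1 − cos60°) = 0.6 m
v = √(2gh) = √(2·7.3·0.6) = 2.95973 m/s = 9.71 ft/s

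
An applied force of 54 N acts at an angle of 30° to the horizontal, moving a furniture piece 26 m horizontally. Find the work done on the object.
W = F·d·cosθ = (54)(26)cos(30°) = 1216 J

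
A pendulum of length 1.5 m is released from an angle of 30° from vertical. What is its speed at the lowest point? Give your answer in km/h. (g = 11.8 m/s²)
h = L(1 − cosθ) = 1.5(1 − cos30°) = 0.200962 m
v = √(2gh) = √(2·11.8·0.200962) = 2.17777 m/s = 7.84 km/h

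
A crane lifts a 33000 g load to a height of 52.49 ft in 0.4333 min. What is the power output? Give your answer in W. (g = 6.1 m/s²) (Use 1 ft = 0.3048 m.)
Convert to SI: m = 33.0 kg, h = 15.999 m, t = 25.998 s
P = mgh/t = (33.0)(6.1)(15.999)/25.998 = 123.9 W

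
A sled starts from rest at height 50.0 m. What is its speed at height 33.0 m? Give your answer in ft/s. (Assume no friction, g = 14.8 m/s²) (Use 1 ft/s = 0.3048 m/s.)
mgh₁ = mgh₂ + ½mv² ⇒ v = √(2g(h₁−h₂)) = √(2·14.8·17.0) = 22.4321 m/s = 73.6 ft/s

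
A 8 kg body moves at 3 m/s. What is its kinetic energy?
KE = ½mv² = ½(8)(3)² = 36.0 J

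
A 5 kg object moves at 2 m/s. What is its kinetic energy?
KE = ½mv² = ½(5)(2)² = 10.0 J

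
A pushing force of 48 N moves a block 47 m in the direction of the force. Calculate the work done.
W = F·d = (48)(47) = 2256 J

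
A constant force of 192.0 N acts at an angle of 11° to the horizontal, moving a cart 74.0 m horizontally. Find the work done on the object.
W = F·d·cosθ = (192.0)(74.0)cos(11°) = 13950 J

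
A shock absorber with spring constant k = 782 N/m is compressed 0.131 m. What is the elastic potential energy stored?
PE = ½kx² = ½(782)(0.131)² = 6.71 J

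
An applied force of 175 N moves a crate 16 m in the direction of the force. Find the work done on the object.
W = F·d = (175)(16) = 2800 J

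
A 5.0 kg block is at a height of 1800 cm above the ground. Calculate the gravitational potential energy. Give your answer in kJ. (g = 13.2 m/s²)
Convert to SI: m = 5.0 kg, h = 18.0 m
PE = mgh = (5.0)(13.2)(18.0) = 1188.0 J = 1.188 kJ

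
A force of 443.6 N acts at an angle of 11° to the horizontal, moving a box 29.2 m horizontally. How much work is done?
W = F·d·cosθ = (443.6)(29.2)cos(11°) = 12720 J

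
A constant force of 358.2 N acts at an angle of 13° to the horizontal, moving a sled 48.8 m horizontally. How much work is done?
W = F·d·cosθ = (358.2)(48.8)cos(13°) = 17030 J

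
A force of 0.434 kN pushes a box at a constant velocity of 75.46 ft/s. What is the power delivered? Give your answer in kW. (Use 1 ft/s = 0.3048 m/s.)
Convert to SI: F = 434.0 N, v = 23.0002 m/s
P = Fv = (434.0)(23.0002) = 9982.09 W = 9.982 kW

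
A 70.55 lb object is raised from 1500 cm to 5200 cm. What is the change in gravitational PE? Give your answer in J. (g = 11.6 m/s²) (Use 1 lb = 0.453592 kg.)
Convert to SI: m = 32.0009 kg, Δh = 37.0 m
ΔPE = mgΔh = (32.0009)(11.6)(37.0) = 13730 J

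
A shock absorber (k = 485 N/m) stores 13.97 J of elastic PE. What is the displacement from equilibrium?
x = √(2·PE/k) = √(2·13.97/485) = 0.24 m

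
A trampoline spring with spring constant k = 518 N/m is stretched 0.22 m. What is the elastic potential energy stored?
PE = ½kx² = ½(518)(0.22)² = 12.54 J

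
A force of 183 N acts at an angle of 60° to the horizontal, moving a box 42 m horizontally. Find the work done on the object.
W = F·d·cosθ = (183)(42)cos(60°) = 3843 J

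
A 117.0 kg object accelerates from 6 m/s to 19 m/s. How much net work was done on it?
W = ΔKE = ½m(v₂² − v₁²) = ½(117.0)(19² − 6²) = 19012.5 J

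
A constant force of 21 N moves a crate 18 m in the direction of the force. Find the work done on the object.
W = F·d = (21)(18) = 378.0 J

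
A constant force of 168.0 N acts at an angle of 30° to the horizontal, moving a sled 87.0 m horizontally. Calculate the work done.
W = F·d·cosθ = (168.0)(87.0)cos(30°) = 12660 J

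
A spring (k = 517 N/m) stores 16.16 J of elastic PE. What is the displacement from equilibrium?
x = √(2·PE/k) = √(2·16.16/517) = 0.25 m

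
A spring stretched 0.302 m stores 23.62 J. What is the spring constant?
k = 2·PE/x² = 2·23.62/(0.302)² = 518.0 N/m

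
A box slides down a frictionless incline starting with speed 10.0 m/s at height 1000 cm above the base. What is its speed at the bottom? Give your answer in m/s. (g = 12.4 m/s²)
Convert to SI: v₀ = 10.0 m/s, h = 10.0 m
½mv₀² + mgh = ½mv² ⇒ v = √(v₀² + 2gh) = √(10.0² + 2·12.4·10.0) = 18.65 m/s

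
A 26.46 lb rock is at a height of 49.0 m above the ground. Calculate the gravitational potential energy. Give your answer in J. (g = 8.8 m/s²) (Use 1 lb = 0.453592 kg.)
Convert to SI: m = 12.002 kg, h = 49.0 m
PE = mgh = (12.002)(8.8)(49.0) = 5175 J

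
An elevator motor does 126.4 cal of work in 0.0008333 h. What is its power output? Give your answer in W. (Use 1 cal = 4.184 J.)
Convert to SI: W = 528.858 J, t = 2.99988 s
P = W/t = 528.858/2.99988 = 176.3 W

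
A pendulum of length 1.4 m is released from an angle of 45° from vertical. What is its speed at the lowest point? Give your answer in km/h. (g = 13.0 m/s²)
h = L(1 − cosθ) = 1.4(1 − cos45°) = 0.410051 m
v = √(2gh) = √(2·13.0·0.410051) = 3.26517 m/s = 11.75 km/h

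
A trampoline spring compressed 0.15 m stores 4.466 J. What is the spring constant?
k = 2·PE/x² = 2·4.466/(0.15)² = 397.0 N/m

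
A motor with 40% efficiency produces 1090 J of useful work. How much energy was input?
W_in = W_out/η = 1090/0.4 = 2725 J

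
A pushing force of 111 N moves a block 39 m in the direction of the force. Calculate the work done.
W = F·d = (111)(39) = 4329 J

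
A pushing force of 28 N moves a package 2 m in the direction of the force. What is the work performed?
W = F·d = (28)(2) = 56.0 J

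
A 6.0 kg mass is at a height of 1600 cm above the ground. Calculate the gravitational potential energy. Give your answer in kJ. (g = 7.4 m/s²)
Convert to SI: m = 6.0 kg, h = 16.0 m
PE = mgh = (6.0)(7.4)(16.0) = 710.4 J = 0.7104 kJ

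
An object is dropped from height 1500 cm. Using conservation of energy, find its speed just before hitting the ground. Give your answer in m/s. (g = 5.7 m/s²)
Convert to SI: h = 15.0 m
mgh = ½mv² ⇒ v = √(2gh) = √(2·5.7·15.0) = 13.08 m/s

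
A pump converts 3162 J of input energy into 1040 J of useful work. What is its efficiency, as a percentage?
η = W_out/W_in = 1040/3162 = 32.89%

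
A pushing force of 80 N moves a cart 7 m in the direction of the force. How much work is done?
W = F·d = (80)(7) = 560.0 J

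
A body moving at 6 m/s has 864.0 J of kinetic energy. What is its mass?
m = 2·KE/v² = 2·864.0/(6)² = 48.0 kg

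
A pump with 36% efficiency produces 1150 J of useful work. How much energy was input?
W_in = W_out/η = 1150/0.36 = 3194 J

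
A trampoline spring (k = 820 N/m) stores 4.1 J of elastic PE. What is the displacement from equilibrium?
x = √(2·PE/k) = √(2·4.1/820) = 0.1 m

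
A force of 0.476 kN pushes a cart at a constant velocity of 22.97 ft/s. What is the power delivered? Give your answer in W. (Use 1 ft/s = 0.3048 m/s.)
Convert to SI: F = 476.0 N, v = 7.00126 m/s
P = Fv = (476.0)(7.00126) = 3333 W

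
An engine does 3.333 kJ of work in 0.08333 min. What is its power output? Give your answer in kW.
Convert to SI: W = 3333.0 J, t = 4.9998 s
P = W/t = 3333.0/4.9998 = 666.627 W = 0.6666 kW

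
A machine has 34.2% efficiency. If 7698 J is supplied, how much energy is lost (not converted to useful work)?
W_lost = W_in(1 − η) = 7698·(1 − 0.342) = 5065 J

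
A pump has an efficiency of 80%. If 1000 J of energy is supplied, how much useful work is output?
W_out = η·W_in = 0.8·1000 = 800.0 J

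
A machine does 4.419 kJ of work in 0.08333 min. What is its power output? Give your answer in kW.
Convert to SI: W = 4419.0 J, t = 4.9998 s
P = W/t = 4419.0/4.9998 = 883.835 W = 0.8838 kW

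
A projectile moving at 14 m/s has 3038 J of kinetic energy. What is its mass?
m = 2·KE/v² = 2·3038/(14)² = 31.0 kg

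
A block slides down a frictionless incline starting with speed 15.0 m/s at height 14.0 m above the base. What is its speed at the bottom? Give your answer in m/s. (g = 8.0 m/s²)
½mv₀² + mgh = ½mv² ⇒ v = √(v₀² + 2gh) = √(15.0² + 2·8.0·14.0) = 21.19 m/s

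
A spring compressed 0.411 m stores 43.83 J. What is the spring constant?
k = 2·PE/x² = 2·43.83/(0.411)² = 518.9 N/m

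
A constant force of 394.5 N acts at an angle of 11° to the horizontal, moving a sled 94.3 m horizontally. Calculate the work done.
W = F·d·cosθ = (394.5)(94.3)cos(11°) = 36520 J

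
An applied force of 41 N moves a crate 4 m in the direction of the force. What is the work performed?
W = F·d = (41)(4) = 164.0 J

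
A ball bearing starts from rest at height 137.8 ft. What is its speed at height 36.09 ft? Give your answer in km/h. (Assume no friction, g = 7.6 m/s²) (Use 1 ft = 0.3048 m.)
Convert to SI: h₁−h₂ = 31.0012 m
mgh₁ = mgh₂ + ½mv² ⇒ v = √(2g(h₁−h₂)) = √(2·7.6·31.0012) = 21.7076 m/s = 78.15 km/h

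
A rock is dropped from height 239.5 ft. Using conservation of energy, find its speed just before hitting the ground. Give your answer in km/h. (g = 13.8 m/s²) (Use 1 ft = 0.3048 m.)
Convert to SI: h = 72.9996 m
mgh = ½mv² ⇒ v = √(2gh) = √(2·13.8·72.9996) = 44.8864 m/s = 161.6 km/h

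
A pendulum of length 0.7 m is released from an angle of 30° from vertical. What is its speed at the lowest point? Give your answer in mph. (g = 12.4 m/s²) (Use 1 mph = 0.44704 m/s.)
h = L(1 − cosθ) = 0.7(1 − cos30°) = 0.0937822 m
v = √(2gh) = √(2·12.4·0.0937822) = 1.52506 m/s = 3.411 mph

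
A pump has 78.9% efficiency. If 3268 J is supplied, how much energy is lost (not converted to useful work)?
W_lost = W_in(1 − η) = 3268·(1 − 0.789) = 689.5 J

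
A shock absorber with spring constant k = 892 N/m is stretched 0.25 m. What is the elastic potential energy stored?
PE = ½kx² = ½(892)(0.25)² = 27.88 J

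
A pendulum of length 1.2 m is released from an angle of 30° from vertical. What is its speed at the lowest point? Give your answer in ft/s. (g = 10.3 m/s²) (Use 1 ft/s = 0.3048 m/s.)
h = L(1 − cosθ) = 1.2(1 − cos30°) = 0.16077 m
v = √(2gh) = √(2·10.3·0.16077) = 1.81985 m/s = 5.971 ft/s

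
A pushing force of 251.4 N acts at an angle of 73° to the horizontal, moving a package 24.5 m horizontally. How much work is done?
W = F·d·cosθ = (251.4)(24.5)cos(73°) = 1801 J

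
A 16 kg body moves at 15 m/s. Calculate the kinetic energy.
KE = ½mv² = ½(16)(15)² = 1800.0 J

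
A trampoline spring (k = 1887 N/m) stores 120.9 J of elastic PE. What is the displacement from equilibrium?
x = √(2·PE/k) = √(2·120.9/1887) = 0.358 m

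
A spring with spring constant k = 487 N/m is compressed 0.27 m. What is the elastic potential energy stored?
PE = ½kx² = ½(487)(0.27)² = 17.75 J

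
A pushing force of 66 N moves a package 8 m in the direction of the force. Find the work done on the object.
W = F·d = (66)(8) = 528.0 J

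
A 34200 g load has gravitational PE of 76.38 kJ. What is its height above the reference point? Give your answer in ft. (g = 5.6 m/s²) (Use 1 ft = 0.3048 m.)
Convert to SI: m = 34.2 kg, PE = 76380.0 J
h = PE/(mg) = 76380.0/(34.2·5.6) = 398.81 m = 1308 ft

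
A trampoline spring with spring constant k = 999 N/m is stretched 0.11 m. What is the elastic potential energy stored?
PE = ½kx² = ½(999)(0.11)² = 6.044 J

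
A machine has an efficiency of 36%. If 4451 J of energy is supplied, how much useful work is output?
W_out = η·W_in = 0.36·4451 = 1602.36 J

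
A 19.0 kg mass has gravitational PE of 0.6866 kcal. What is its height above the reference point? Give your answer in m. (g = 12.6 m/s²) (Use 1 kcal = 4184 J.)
Convert to SI: m = 19.0 kg, PE = 2872.73 J
h = PE/(mg) = 2872.73/(19.0·12.6) = 12.0 m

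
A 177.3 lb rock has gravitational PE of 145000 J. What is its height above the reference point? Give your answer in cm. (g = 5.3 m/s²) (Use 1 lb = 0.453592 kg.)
Convert to SI: m = 80.4219 kg, PE = 145000 J
h = PE/(mg) = 145000/(80.4219·5.3) = 340.187 m = 34020 cm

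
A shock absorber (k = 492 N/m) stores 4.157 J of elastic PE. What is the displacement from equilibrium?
x = √(2·PE/k) = √(2·4.157/492) = 0.13 m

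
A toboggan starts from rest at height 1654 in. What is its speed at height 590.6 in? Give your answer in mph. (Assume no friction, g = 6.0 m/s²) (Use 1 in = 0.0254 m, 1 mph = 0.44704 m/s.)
Convert to SI: h₁−h₂ = 27.0104 m
mgh₁ = mgh₂ + ½mv² ⇒ v = √(2g(h₁−h₂)) = √(2·6.0·27.0104) = 18.0035 m/s = 40.27 mph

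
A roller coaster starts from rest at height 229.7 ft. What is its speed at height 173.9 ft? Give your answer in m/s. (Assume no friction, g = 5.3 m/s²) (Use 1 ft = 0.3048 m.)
Convert to SI: h₁−h₂ = 17.0078 m
mgh₁ = mgh₂ + ½mv² ⇒ v = √(2g(h₁−h₂)) = √(2·5.3·17.0078) = 13.43 m/s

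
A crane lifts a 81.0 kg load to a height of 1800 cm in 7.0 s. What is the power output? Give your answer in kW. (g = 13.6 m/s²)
Convert to SI: m = 81.0 kg, h = 18.0 m, t = 7.0 s
P = mgh/t = (81.0)(13.6)(18.0)/7.0 = 2832.69 W = 2.833 kW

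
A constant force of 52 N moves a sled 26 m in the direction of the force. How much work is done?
W = F·d = (52)(26) = 1352 J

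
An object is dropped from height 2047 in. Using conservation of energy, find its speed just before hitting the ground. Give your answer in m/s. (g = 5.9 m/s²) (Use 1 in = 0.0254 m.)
Convert to SI: h = 51.9938 m
mgh = ½mv² ⇒ v = √(2gh) = √(2·5.9·51.9938) = 24.77 m/s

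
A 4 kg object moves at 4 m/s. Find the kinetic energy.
KE = ½mv² = ½(4)(4)² = 32.0 J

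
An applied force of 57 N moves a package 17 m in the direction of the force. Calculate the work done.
W = F·d = (57)(17) = 969.0 J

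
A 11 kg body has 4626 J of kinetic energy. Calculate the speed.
v = √(2·KE/m) = √(2·4626/11) = 29.0 m/s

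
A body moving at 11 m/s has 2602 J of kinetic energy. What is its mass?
m = 2·KE/v² = 2·2602/(11)² = 43.01 kg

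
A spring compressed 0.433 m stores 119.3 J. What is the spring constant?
k = 2·PE/x² = 2·119.3/(0.433)² = 1273 N/m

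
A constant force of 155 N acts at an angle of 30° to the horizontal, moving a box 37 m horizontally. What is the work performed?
W = F·d·cosθ = (155)(37)cos(30°) = 4967 J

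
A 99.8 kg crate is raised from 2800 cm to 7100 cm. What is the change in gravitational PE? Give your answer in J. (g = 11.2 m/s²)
Convert to SI: m = 99.8 kg, Δh = 43.0 m
ΔPE = mgΔh = (99.8)(11.2)(43.0) = 48060 J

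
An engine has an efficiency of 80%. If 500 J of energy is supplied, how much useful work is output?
W_out = η·W_in = 0.8·500 = 400.0 J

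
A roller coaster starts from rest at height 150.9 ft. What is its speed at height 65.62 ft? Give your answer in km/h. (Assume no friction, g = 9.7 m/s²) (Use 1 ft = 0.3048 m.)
Convert to SI: h₁−h₂ = 25.9933 m
mgh₁ = mgh₂ + ½mv² ⇒ v = √(2g(h₁−h₂)) = √(2·9.7·25.9933) = 22.456 m/s = 80.84 km/h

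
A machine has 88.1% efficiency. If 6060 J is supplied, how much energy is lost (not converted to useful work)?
W_lost = W_in(1 − η) = 6060·(1 − 0.881) = 721.1 J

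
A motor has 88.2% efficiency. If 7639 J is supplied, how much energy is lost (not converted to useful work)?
W_lost = W_in(1 − η) = 7639·(1 − 0.882) = 901.4 J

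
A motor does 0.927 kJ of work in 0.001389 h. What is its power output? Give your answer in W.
Convert to SI: W = 927.0 J, t = 5.0004 s
P = W/t = 927.0/5.0004 = 185.4 W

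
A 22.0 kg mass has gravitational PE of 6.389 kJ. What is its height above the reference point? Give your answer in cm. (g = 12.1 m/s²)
Convert to SI: m = 22.0 kg, PE = 6389.0 J
h = PE/(mg) = 6389.0/(22.0·12.1) = 24.0008 m = 2400 cm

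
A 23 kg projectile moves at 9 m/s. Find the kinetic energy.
KE = ½mv² = ½(23)(9)² = 931.5 J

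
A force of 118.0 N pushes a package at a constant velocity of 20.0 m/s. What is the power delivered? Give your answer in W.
P = Fv = (118.0)(20.0) = 2360 W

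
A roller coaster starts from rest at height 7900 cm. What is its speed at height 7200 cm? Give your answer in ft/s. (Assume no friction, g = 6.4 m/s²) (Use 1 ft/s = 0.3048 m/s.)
Convert to SI: h₁−h₂ = 7.0 m
mgh₁ = mgh₂ + ½mv² ⇒ v = √(2g(h₁−h₂)) = √(2·6.4·7.0) = 9.46573 m/s = 31.06 ft/s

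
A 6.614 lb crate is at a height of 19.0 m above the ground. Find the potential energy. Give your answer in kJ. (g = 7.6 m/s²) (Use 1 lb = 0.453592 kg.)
Convert to SI: m = 3.00006 kg, h = 19.0 m
PE = mgh = (3.00006)(7.6)(19.0) = 433.208 J = 0.4332 kJ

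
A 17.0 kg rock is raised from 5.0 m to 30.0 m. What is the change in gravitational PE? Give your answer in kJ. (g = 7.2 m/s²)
ΔPE = mgΔh = (17.0)(7.2)(25.0) = 3060.0 J = 3.06 kJ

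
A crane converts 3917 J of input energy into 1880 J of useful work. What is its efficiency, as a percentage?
η = W_out/W_in = 1880/3917 = 48.0%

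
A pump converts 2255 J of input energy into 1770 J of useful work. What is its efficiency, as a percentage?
η = W_out/W_in = 1770/2255 = 78.49%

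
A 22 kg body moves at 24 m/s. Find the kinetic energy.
KE = ½mv² = ½(22)(24)² = 6336.0 J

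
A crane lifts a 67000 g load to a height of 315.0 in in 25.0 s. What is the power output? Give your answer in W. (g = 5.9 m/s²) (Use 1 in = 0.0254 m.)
Convert to SI: m = 67.0 kg, h = 8.001 m, t = 25.0 s
P = mgh/t = (67.0)(5.9)(8.001)/25.0 = 126.5 W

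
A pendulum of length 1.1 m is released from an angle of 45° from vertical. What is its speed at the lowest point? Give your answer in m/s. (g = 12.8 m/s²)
h = L(1 − cosθ) = 1.1(1 − cos45°) = 0.322183 m
v = √(2gh) = √(2·12.8·0.322183) = 2.872 m/s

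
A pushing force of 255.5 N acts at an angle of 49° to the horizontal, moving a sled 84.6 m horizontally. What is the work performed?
W = F·d·cosθ = (255.5)(84.6)cos(49°) = 14180 J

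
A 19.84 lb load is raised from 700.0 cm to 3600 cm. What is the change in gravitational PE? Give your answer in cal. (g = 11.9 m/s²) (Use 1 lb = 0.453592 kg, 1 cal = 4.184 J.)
Convert to SI: m = 8.99927 kg, Δh = 29.0 m
ΔPE = mgΔh = (8.99927)(11.9)(29.0) = 3105.65 J = 742.3 cal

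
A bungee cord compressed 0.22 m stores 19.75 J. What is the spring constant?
k = 2·PE/x² = 2·19.75/(0.22)² = 816.1 N/m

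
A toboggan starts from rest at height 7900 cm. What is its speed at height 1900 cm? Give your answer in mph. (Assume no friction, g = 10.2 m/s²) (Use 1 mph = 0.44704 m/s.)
Convert to SI: h₁−h₂ = 60.0 m
mgh₁ = mgh₂ + ½mv² ⇒ v = √(2g(h₁−h₂)) = √(2·10.2·60.0) = 34.9857 m/s = 78.26 mph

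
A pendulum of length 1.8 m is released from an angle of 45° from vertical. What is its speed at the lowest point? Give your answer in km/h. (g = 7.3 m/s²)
h = L(1 − cosθ) = 1.8(1 − cos45°) = 0.527208 m
v = √(2gh) = √(2·7.3·0.527208) = 2.77439 m/s = 9.988 km/h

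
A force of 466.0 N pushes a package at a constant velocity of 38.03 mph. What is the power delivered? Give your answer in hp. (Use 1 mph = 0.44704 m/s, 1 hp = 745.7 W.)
Convert to SI: F = 466.0 N, v = 17.0009 m/s
P = Fv = (466.0)(17.0009) = 7922.43 W = 10.62 hp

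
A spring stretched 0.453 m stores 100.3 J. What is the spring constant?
k = 2·PE/x² = 2·100.3/(0.453)² = 977.5 N/m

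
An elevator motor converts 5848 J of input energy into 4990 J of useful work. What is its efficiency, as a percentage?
η = W_out/W_in = 4990/5848 = 85.33%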